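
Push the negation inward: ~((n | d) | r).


De Morgan: the negation of a disjunction is the conjunction of the negations.
Distribute ~ across |, flipping it to &, and negate each literal.

((~n) & (~d)) & (~r)


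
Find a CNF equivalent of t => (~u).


Step 1: Rewrite t → (¬u) as ¬t ∨ (¬u).

(~t) | (~u)


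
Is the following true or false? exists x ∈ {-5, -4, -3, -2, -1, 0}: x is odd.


Evaluate the predicate on each element: -5:True, -4:False, -3:True, -2:False, -1:True, 0:False.
Witness x = -5 satisfies the predicate.

True


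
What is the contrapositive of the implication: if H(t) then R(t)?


The contrapositive of (P → Q) is (¬Q → ¬P); it is logically equivalent to the original.
Here P = 'H(t)' and Q = 'R(t)'.

If not (R(t)), then not (H(t)).


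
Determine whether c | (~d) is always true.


Build the truth table over {c, d}:
c | d | φ
---------
False | False | True
True | False | True
False | True | False
True | True | True
Counterexample at row 3: with c=False, d=True, the formula is False.

No, it is not a tautology.


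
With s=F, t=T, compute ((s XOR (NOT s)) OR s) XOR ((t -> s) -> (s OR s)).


Substitute s=F, t=T:
NOT s = T
s XOR (NOT s) = F XOR T = T
(s XOR (NOT s)) OR s = T OR F = T
t -> s = T -> F = F
s OR s = F OR F = F
(t -> s) -> (s OR s) = F -> F = T
((s XOR (NOT s)) OR s) XOR ((t -> s) -> (s OR s)) = T XOR T = F

F


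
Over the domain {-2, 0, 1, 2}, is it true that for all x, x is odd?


Evaluate the predicate on each element: -2:F, 0:F, 1:T, 2:F.
Counterexample x = -2 fails the predicate.

F


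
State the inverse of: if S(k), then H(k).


The inverse of (P → Q) is (¬P → ¬Q). It is equivalent to the converse, not to the original.
Here P = 'S(k)' and Q = 'H(k)'.

If not (S(k)), then not (H(k)).


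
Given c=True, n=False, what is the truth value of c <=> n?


Biconditional is true when both operands have the same truth value.
Substitute: c=True, n=False.
True <=> False evaluates to False.

False


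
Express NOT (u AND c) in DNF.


Step 1: Apply De Morgan: ¬(u ∧ c) = ¬u ∨ ¬c.

(NOT u) OR (NOT c)


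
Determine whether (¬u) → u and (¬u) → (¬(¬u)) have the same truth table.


Compare truth tables:
u | φ | ψ
---------
F | F | F
T | T | T
The columns φ and ψ agree on every row.

Yes, they are logically equivalent.


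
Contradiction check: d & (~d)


Truth table over {d}:
d | φ
-----
False | False
True | False
Every row is false.

Yes, it is a contradiction.


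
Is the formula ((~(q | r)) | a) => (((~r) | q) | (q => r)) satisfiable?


Search for a satisfying assignment over {a, q, r}.
Try a=False, q=False, r=False: the formula evaluates to True.
A satisfying assignment exists.

Satisfiable.


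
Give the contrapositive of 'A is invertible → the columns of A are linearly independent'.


The contrapositive of (P → Q) is (¬Q → ¬P); it is logically equivalent to the original.
Here P = 'A is invertible' and Q = 'the columns of A are linearly independent'.

If not (the columns of A are linearly independent), then not (A is invertible).


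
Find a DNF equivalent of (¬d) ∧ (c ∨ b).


Step 1: Distribute ∧ over ∨: (¬d) ∧ (c ∨ b) = ((¬d) ∧ c) ∨ ((¬d) ∧ b).

((¬d) ∧ c) ∨ ((¬d) ∧ b)


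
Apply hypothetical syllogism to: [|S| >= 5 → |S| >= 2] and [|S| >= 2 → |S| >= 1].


Hypothetical syllogism: from (P → Q) and (Q → R), infer (P → R).
Chain the two implications through the shared middle term '|S| >= 2'.

|S| >= 5 → |S| >= 1


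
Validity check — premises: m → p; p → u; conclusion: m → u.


This matches the form of hypothetical syllogism: the conclusion follows in every model of the premises.

Valid.


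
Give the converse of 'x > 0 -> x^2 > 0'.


The converse of (P → Q) is (Q → P). It is not in general equivalent to the original.
Here P = 'x > 0' and Q = 'x^2 > 0'.

If x^2 > 0, then x > 0.


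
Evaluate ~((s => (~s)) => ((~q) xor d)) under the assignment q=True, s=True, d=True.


Substitute q=True, s=True, d=True:
~s = False
s => (~s) = True => False = False
~q = False
(~q) xor d = False xor True = True
(s => (~s)) => ((~q) xor d) = False => True = True
~((s => (~s)) => ((~q) xor d)) = False

False


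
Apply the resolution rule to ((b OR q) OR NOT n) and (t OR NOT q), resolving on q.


The clauses contain complementary literals q and NOTq.
Resolution eliminates this pair and disjoins the remaining literals (merging duplicates).

((NOT n OR b) OR t)


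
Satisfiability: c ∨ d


Search for a satisfying assignment over {c, d}.
Try c=T, d=F: the formula evaluates to T.
A satisfying assignment exists.

Satisfiable.


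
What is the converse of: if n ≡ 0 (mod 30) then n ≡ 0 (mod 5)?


The converse of (P → Q) is (Q → P). It is not in general equivalent to the original.
Here P = 'n ≡ 0 (mod 30)' and Q = 'n ≡ 0 (mod 5)'.

If n ≡ 0 (mod 5), then n ≡ 0 (mod 30).


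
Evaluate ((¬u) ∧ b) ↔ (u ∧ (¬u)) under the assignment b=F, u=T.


Substitute b=F, u=T:
¬u = F
(¬u) ∧ b = F ∧ F = F
¬u = F
u ∧ (¬u) = T ∧ F = F
((¬u) ∧ b) ↔ (u ∧ (¬u)) = F ↔ F = T

T


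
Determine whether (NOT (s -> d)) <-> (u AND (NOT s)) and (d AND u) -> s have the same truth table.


Compare truth tables:
d | s | u | φ | ψ
-----------------
F | F | F | T | T
T | F | F | T | T
F | T | F | F | T
T | T | F | T | T
F | F | T | F | T
T | F | T | F | F
F | T | T | F | T
T | T | T | T | T
They differ at row 3 (d=F, s=T, u=F): φ=F but ψ=T.

No, they are not logically equivalent.


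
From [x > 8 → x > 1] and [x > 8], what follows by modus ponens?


Modus ponens: from (P → Q) and P, infer Q.
P = 'x > 8' is asserted, and P → Q holds, so Q follows.

x > 1.


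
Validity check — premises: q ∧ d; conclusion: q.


This matches the form of conjunction elimination: the conclusion follows in every model of the premises.

Valid.


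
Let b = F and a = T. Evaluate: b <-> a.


Biconditional is true when both operands have the same truth value.
Substitute: b=F, a=T.
F <-> T evaluates to F.

F


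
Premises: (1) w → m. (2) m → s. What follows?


Hypothetical syllogism: from (P → Q) and (Q → R), infer (P → R).
Chain the two implications through the shared middle term 'm'.

w → s


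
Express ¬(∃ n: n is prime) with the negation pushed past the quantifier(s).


¬(∀ x: φ) = ∃ x: ¬φ, and ¬(∃ x: φ) = ∀ x: ¬φ.
Apply to the existential statement.

∀ n: ¬(n is prime)


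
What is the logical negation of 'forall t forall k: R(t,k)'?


Negation flips each quantifier (∀↔∃) and negates the inner predicate.
¬(forall t forall k: φ) = exists t exists k: ¬φ.

exists t exists k: ~(R(t,k))


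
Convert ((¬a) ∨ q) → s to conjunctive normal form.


Step 1: Rewrite as ¬((¬a) ∨ q) ∨ s = (¬(¬a) ∧ ¬q) ∨ s.
Step 2: Distribute ∨ over ∧.
Step 3: Eliminate any double negations (¬¬X = X).

(a ∨ s) ∧ ((¬q) ∨ s)


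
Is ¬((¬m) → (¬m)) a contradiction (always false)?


Truth table over {m}:
m | φ
-----
F | F
T | F
Every row is false.

Yes, it is a contradiction.


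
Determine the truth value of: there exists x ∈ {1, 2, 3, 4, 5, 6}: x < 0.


Evaluate the predicate on each element: 1:F, 2:F, 3:F, 4:F, 5:F, 6:F.
No element satisfies the predicate.

F


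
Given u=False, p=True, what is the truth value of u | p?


Disjunction is false only when both operands are false.
Substitute: u=False, p=True.
False | True evaluates to True.

True


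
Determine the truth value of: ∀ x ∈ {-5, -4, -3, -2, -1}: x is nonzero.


Evaluate the predicate on each element: -5:T, -4:T, -3:T, -2:T, -1:T.
Every element satisfies the predicate.

T


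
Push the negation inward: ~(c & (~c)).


De Morgan: the negation of a conjunction is the disjunction of the negations.
Distribute ~ across &, flipping it to |, and negate each literal.

(~c) | c


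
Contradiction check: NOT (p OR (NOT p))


Truth table over {p}:
p | φ
-----
F | F
T | F
Every row is false.

Yes, it is a contradiction.


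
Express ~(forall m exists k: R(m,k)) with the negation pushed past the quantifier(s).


Negation flips each quantifier (∀↔∃) and negates the inner predicate.
¬(forall m exists k: φ) = exists m forall k: ¬φ.

exists m forall k: ~(R(m,k))


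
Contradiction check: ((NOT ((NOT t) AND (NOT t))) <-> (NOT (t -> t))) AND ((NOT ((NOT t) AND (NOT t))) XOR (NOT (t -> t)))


Truth table over {t}:
t | φ
-----
F | F
T | F
Every row is false.

Yes, it is a contradiction.


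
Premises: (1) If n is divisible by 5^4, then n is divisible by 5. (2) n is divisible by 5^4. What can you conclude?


Modus ponens: from (P → Q) and P, infer Q.
P = 'n is divisible by 5^4' is asserted, and P → Q holds, so Q follows.

n is divisible by 5.


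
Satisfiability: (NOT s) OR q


Search for a satisfying assignment over {q, s}.
Try q=F, s=F: the formula evaluates to T.
A satisfying assignment exists.

Satisfiable.


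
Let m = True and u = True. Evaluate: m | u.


Disjunction is false only when both operands are false.
Substitute: m=True, u=True.
True | True evaluates to True.

True


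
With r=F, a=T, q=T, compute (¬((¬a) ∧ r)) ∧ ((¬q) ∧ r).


Substitute r=F, a=T, q=T:
¬a = F
(¬a) ∧ r = F ∧ F = F
¬((¬a) ∧ r) = T
¬q = F
(¬q) ∧ r = F ∧ F = F
(¬((¬a) ∧ r)) ∧ ((¬q) ∧ r) = T ∧ F = F

F


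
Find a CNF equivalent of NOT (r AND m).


Step 1: Apply De Morgan: ¬(r ∧ m) = ¬r ∨ ¬m.

(NOT r) OR (NOT m)


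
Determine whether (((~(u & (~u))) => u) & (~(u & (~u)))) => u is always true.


Build the truth table over {u}:
u | φ
-----
False | True
True | True
Every row evaluates to true.

Yes, it is a tautology.


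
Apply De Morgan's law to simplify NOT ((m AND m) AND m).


De Morgan: the negation of a conjunction is the disjunction of the negations.
Distribute NOT across AND, flipping it to OR, and negate each literal.

((NOT m) OR (NOT m)) OR (NOT m)


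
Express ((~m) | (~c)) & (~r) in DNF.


Step 1: Distribute ∧ over ∨: ((¬m) ∨ (¬c)) ∧ (¬r) = ((¬m) ∧ (¬r)) ∨ ((¬c) ∧ (¬r)).

((~m) & (~r)) | ((~c) & (~r))


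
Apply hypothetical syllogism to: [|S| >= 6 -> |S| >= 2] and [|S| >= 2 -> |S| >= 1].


Hypothetical syllogism: from (P → Q) and (Q → R), infer (P → R).
Chain the two implications through the shared middle term '|S| >= 2'.

|S| >= 6 -> |S| >= 1


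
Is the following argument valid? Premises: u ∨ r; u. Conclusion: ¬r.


This is affirming a disjunct (fallacy). There exist truth assignments where the premises are all true but the conclusion is false.

Invalid.


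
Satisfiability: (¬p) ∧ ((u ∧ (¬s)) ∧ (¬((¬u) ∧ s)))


Search for a satisfying assignment over {p, s, u}.
Try p=F, s=F, u=T: the formula evaluates to T.
A satisfying assignment exists.

Satisfiable.


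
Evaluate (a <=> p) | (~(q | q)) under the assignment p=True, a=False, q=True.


Substitute p=True, a=False, q=True:
a <=> p = False <=> True = False
q | q = True | True = True
~(q | q) = False
(a <=> p) | (~(q | q)) = False | False = False

False


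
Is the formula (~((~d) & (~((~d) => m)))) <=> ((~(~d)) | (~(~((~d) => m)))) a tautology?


Build the truth table over {d, m}:
d | m | φ
---------
False | False | True
True | False | True
False | True | True
True | True | True
Every row evaluates to true.

Yes, it is a tautology.


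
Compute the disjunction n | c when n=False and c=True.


Disjunction is false only when both operands are false.
Substitute: n=False, c=True.
False | True evaluates to True.

True


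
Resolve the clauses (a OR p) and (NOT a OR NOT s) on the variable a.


The clauses contain complementary literals a and NOTa.
Resolution eliminates this pair and disjoins the remaining literals (merging duplicates).

(p OR NOT s)


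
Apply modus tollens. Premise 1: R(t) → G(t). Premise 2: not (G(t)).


Modus tollens: from (P → Q) and ¬Q, infer ¬P.
Q = 'G(t)' is denied; since P → Q, P must also fail.

Not (R(t)).


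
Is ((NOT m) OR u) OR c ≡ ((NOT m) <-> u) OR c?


Compare truth tables:
c | m | u | φ | ψ
-----------------
F | F | F | T | F
T | F | F | T | T
F | T | F | F | T
T | T | F | T | T
F | F | T | T | T
T | F | T | T | T
F | T | T | T | F
T | T | T | T | T
They differ at row 1 (c=F, m=F, u=F): φ=T but ψ=F.

No, they are not logically equivalent.


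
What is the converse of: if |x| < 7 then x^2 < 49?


The converse of (P → Q) is (Q → P). It is not in general equivalent to the original.
Here P = '|x| < 7' and Q = 'x^2 < 49'.

If x^2 < 49, then |x| < 7.


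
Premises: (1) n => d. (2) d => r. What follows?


Hypothetical syllogism: from (P → Q) and (Q → R), infer (P → R).
Chain the two implications through the shared middle term 'd'.

n => r


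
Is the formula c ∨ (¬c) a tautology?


Build the truth table over {c}:
c | φ
-----
F | T
T | T
Every row evaluates to true.

Yes, it is a tautology.


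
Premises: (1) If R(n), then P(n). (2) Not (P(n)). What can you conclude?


Modus tollens: from (P → Q) and ¬Q, infer ¬P.
Q = 'P(n)' is denied; since P → Q, P must also fail.

Not (R(n)).


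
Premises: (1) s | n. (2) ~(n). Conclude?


Disjunctive syllogism: from (P ∨ Q) and ¬P, infer Q.
One disjunct, 'n', is ruled out; the other must hold.

s


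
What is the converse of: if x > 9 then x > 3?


The converse of (P → Q) is (Q → P). It is not in general equivalent to the original.
Here P = 'x > 9' and Q = 'x > 3'.

If x > 3, then x > 9.


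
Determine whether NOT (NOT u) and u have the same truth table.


Compare truth tables:
u | φ | ψ
---------
F | F | F
T | T | T
The columns φ and ψ agree on every row.

Yes, they are logically equivalent.


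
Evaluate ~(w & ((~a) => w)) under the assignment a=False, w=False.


Substitute a=False, w=False:
~a = True
(~a) => w = True => False = False
w & ((~a) => w) = False & False = False
~(w & ((~a) => w)) = True

True


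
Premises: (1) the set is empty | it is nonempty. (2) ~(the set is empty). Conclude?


Disjunctive syllogism: from (P ∨ Q) and ¬P, infer Q.
One disjunct, 'the set is empty', is ruled out; the other must hold.

it is nonempty


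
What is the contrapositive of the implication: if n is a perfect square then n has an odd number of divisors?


The contrapositive of (P → Q) is (¬Q → ¬P); it is logically equivalent to the original.
Here P = 'n is a perfect square' and Q = 'n has an odd number of divisors'.

If not (n has an odd number of divisors), then not (n is a perfect square).


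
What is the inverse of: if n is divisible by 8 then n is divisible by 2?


The inverse of (P → Q) is (¬P → ¬Q). It is equivalent to the converse, not to the original.
Here P = 'n is divisible by 8' and Q = 'n is divisible by 2'.

If not (n is divisible by 8), then not (n is divisible by 2).


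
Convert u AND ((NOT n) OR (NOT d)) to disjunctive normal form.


Step 1: Distribute ∧ over ∨: u ∧ ((¬n) ∨ (¬d)) = (u ∧ (¬n)) ∨ (u ∧ (¬d)).

(u AND (NOT n)) OR (u AND (NOT d))


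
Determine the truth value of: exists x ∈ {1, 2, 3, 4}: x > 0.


Evaluate the predicate on each element: 1:True, 2:True, 3:True, 4:True.
Witness x = 1 satisfies the predicate.

True


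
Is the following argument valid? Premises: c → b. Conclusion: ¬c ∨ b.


This matches the form of material implication: the conclusion follows in every model of the premises.

Valid.


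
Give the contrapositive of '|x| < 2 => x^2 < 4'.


The contrapositive of (P → Q) is (¬Q → ¬P); it is logically equivalent to the original.
Here P = '|x| < 2' and Q = 'x^2 < 4'.

If not (x^2 < 4), then not (|x| < 2).


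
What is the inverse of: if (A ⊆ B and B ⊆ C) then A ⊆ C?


The inverse of (P → Q) is (¬P → ¬Q). It is equivalent to the converse, not to the original.
Here P = '(A ⊆ B and B ⊆ C)' and Q = 'A ⊆ C'.

If not ((A ⊆ B and B ⊆ C)), then not (A ⊆ C).


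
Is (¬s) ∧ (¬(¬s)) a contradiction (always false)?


Truth table over {s}:
s | φ
-----
F | F
T | F
Every row is false.

Yes, it is a contradiction.


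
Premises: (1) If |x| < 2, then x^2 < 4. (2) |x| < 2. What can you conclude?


Modus ponens: from (P → Q) and P, infer Q.
P = '|x| < 2' is asserted, and P → Q holds, so Q follows.

x^2 < 4.


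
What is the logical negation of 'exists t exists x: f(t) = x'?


Negation flips each quantifier (∀↔∃) and negates the inner predicate.
¬(exists t exists x: φ) = forall t forall x: ¬φ.

forall t forall x: ~(f(t) = x)


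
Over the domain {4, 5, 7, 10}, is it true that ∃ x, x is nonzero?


Evaluate the predicate on each element: 4:T, 5:T, 7:T, 10:T.
Witness x = 4 satisfies the predicate.

T


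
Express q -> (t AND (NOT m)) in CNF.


Step 1: Rewrite q → (t ∧ (¬m)) as ¬q ∨ (t ∧ (¬m)).
Step 2: Distribute ∨ over ∧.

((NOT q) OR t) AND ((NOT q) OR (NOT m))


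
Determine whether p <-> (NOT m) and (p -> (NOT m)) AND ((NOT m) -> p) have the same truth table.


Compare truth tables:
m | p | φ | ψ
-------------
F | F | F | F
T | F | T | T
F | T | T | T
T | T | F | F
The columns φ and ψ agree on every row.

Yes, they are logically equivalent.


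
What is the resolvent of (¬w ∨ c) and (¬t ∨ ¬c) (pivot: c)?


The clauses contain complementary literals c and ¬c.
Resolution eliminates this pair and disjoins the remaining literals (merging duplicates).

(¬w ∨ ¬t)


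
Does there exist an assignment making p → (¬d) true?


Search for a satisfying assignment over {d, p}.
Try d=F, p=F: the formula evaluates to T.
A satisfying assignment exists.

Satisfiable.


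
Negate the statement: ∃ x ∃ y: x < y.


Negation flips each quantifier (∀↔∃) and negates the inner predicate.
¬(∃ x ∃ y: φ) = ∀ x ∀ y: ¬φ.

∀ x ∀ y: ¬(x < y)


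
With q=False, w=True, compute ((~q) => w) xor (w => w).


Substitute q=False, w=True:
~q = True
(~q) => w = True => True = True
w => w = True => True = True
((~q) => w) xor (w => w) = True xor True = False

False


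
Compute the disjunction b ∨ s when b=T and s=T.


Disjunction is false only when both operands are false.
Substitute: b=T, s=T.
T ∨ T evaluates to T.

T


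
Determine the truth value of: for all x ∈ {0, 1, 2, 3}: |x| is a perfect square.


Evaluate the predicate on each element: 0:T, 1:T, 2:F, 3:F.
Counterexample x = 2 fails the predicate.

F


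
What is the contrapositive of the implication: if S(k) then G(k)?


The contrapositive of (P → Q) is (¬Q → ¬P); it is logically equivalent to the original.
Here P = 'S(k)' and Q = 'G(k)'.

If not (G(k)), then not (S(k)).


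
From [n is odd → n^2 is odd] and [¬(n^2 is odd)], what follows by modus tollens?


Modus tollens: from (P → Q) and ¬Q, infer ¬P.
Q = 'n^2 is odd' is denied; since P → Q, P must also fail.

Not (n is odd).


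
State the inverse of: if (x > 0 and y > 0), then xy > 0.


The inverse of (P → Q) is (¬P → ¬Q). It is equivalent to the converse, not to the original.
Here P = '(x > 0 and y > 0)' and Q = 'xy > 0'.

If not ((x > 0 and y > 0)), then not (xy > 0).


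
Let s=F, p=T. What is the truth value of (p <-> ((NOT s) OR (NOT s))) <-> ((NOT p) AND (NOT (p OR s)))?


Substitute s=F, p=T:
NOT s = T
NOT s = T
(NOT s) OR (NOT s) = T OR T = T
p <-> ((NOT s) OR (NOT s)) = T <-> T = T
NOT p = F
p OR s = T OR F = T
NOT (p OR s) = F
(NOT p) AND (NOT (p OR s)) = F AND F = F
(p <-> ((NOT s) OR (NOT s))) <-> ((NOT p) AND (NOT (p OR s))) = T <-> F = F

F


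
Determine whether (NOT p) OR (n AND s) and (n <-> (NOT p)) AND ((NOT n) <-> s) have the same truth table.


Compare truth tables:
n | p | s | φ | ψ
-----------------
F | F | F | T | F
T | F | F | T | T
F | T | F | F | F
T | T | F | F | F
F | F | T | T | F
T | F | T | T | F
F | T | T | F | T
T | T | T | T | F
They differ at row 1 (n=F, p=F, s=F): φ=T but ψ=F.

No, they are not logically equivalent.


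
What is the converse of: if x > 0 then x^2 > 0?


The converse of (P → Q) is (Q → P). It is not in general equivalent to the original.
Here P = 'x > 0' and Q = 'x^2 > 0'.

If x^2 > 0, then x > 0.


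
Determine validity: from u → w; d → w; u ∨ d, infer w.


This matches the form of proof by cases: the conclusion follows in every model of the premises.

Valid.


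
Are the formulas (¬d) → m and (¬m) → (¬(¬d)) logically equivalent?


Compare truth tables:
d | m | φ | ψ
-------------
F | F | F | F
T | F | T | T
F | T | T | T
T | T | T | T
The columns φ and ψ agree on every row.

Yes, they are logically equivalent.


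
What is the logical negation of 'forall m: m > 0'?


¬(forall x: φ) = exists x: ¬φ, and ¬(exists x: φ) = forall x: ¬φ.
Apply to the universal statement.

exists m: ~(m > 0)


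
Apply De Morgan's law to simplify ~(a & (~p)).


De Morgan: the negation of a conjunction is the disjunction of the negations.
Distribute ~ across &, flipping it to |, and negate each literal.

(~a) | p


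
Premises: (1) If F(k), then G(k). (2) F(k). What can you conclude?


Modus ponens: from (P → Q) and P, infer Q.
P = 'F(k)' is asserted, and P → Q holds, so Q follows.

G(k).


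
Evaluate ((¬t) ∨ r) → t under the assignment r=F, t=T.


Substitute r=F, t=T:
¬t = F
(¬t) ∨ r = F ∨ F = F
((¬t) ∨ r) → t = F → T = T

T


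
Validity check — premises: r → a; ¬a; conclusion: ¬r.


This matches the form of modus tollens: the conclusion follows in every model of the premises.

Valid.


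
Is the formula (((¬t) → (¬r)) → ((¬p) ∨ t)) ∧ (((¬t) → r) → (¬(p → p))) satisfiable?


Search for a satisfying assignment over {p, r, t}.
Try p=F, r=F, t=F: the formula evaluates to T.
A satisfying assignment exists.

Satisfiable.


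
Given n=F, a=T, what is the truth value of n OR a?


Disjunction is false only when both operands are false.
Substitute: n=F, a=T.
F OR T evaluates to T.

T


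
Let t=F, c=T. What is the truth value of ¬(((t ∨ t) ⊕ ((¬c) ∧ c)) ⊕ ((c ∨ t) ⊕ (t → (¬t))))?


Substitute t=F, c=T:
t ∨ t = F ∨ F = F
¬c = F
(¬c) ∧ c = F ∧ T = F
(t ∨ t) ⊕ ((¬c) ∧ c) = F ⊕ F = F
c ∨ t = T ∨ F = T
¬t = T
t → (¬t) = F → T = T
(c ∨ t) ⊕ (t → (¬t)) = T ⊕ T = F
((t ∨ t) ⊕ ((¬c) ∧ c)) ⊕ ((c ∨ t) ⊕ (t → (¬t))) = F ⊕ F = F
¬(((t ∨ t) ⊕ ((¬c) ∧ c)) ⊕ ((c ∨ t) ⊕ (t → (¬t)))) = T

T


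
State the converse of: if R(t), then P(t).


The converse of (P → Q) is (Q → P). It is not in general equivalent to the original.
Here P = 'R(t)' and Q = 'P(t)'.

If P(t), then R(t).


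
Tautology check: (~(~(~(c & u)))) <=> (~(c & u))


Build the truth table over {c, u}:
c | u | φ
---------
False | False | True
True | False | True
False | True | True
True | True | True
Every row evaluates to true.

Yes, it is a tautology.


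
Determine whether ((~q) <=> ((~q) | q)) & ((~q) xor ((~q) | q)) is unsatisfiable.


Truth table over {q}:
q | φ
-----
False | False
True | False
Every row is false.

Yes, it is a contradiction.


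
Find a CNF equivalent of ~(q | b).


Step 1: Apply De Morgan: ¬(q ∨ b) = ¬q ∧ ¬b.

(~q) & (~b)


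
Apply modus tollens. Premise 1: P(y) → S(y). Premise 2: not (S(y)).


Modus tollens: from (P → Q) and ¬Q, infer ¬P.
Q = 'S(y)' is denied; since P → Q, P must also fail.

Not (P(y)).


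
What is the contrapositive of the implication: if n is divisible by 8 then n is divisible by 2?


The contrapositive of (P → Q) is (¬Q → ¬P); it is logically equivalent to the original.
Here P = 'n is divisible by 8' and Q = 'n is divisible by 2'.

If not (n is divisible by 2), then not (n is divisible by 8).


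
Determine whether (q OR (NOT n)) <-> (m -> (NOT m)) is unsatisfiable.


Truth table over {m, n, q}:
m | n | q | φ
-------------
F | F | F | T
T | F | F | F
F | T | F | F
T | T | F | T
F | F | T | T
T | F | T | F
F | T | T | T
T | T | T | F
Satisfying assignment at row 1: m=F, n=F, q=F gives T.

No, it is not a contradiction.


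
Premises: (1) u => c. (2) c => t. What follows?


Hypothetical syllogism: from (P → Q) and (Q → R), infer (P → R).
Chain the two implications through the shared middle term 'c'.

u => t


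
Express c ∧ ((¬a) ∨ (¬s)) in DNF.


Step 1: Distribute ∧ over ∨: c ∧ ((¬a) ∨ (¬s)) = (c ∧ (¬a)) ∨ (c ∧ (¬s)).

(c ∧ (¬a)) ∨ (c ∧ (¬s))


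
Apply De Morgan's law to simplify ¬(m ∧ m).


De Morgan: the negation of a conjunction is the disjunction of the negations.
Distribute ¬ across ∧, flipping it to ∨, and negate each literal.

(¬m) ∨ (¬m)


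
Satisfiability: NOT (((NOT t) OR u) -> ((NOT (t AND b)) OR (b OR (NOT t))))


Check all 8 assignments over {b, t, u}:
b | t | u | φ
-------------
F | F | F | F
T | F | F | F
F | T | F | F
T | T | F | F
F | F | T | F
T | F | T | F
F | T | T | F
T | T | T | F
No assignment makes the formula true.

Unsatisfiable.


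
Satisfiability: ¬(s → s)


Check all 2 assignments over {s}:
s | φ
-----
F | F
T | F
No assignment makes the formula true.

Unsatisfiable.


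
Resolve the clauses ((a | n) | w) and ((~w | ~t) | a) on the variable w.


The clauses contain complementary literals w and ~w.
Resolution eliminates this pair and disjoins the remaining literals (merging duplicates).

((n | a) | ~t)


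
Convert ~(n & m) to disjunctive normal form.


Step 1: Apply De Morgan: ¬(n ∧ m) = ¬n ∨ ¬m.

(~n) | (~m)


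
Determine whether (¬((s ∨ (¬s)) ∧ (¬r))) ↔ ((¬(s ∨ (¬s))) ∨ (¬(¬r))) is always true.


Build the truth table over {r, s}:
r | s | φ
---------
F | F | T
T | F | T
F | T | T
T | T | T
Every row evaluates to true.

Yes, it is a tautology.


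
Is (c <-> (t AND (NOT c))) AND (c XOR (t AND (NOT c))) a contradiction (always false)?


Truth table over {c, t}:
c | t | φ
---------
F | F | F
T | F | F
F | T | F
T | T | F
Every row is false.

Yes, it is a contradiction.


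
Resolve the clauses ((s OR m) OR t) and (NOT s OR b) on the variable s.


The clauses contain complementary literals s and NOTs.
Resolution eliminates this pair and disjoins the remaining literals (merging duplicates).

((m OR t) OR b)


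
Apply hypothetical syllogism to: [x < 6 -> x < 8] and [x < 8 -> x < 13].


Hypothetical syllogism: from (P → Q) and (Q → R), infer (P → R).
Chain the two implications through the shared middle term 'x < 8'.

x < 6 -> x < 13


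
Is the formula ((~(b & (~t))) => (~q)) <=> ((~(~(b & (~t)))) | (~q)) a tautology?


Build the truth table over {b, q, t}:
b | q | t | φ
-------------
False | False | False | True
True | False | False | True
False | True | False | True
True | True | False | True
False | False | True | True
True | False | True | True
False | True | True | True
True | True | True | True
Every row evaluates to true.

Yes, it is a tautology.


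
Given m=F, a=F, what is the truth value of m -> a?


Implication is false only when antecedent is true and consequent is false.
Substitute: m=F, a=F.
F -> F evaluates to T.

T


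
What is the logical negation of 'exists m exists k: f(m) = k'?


Negation flips each quantifier (∀↔∃) and negates the inner predicate.
¬(exists m exists k: φ) = forall m forall k: ¬φ.

forall m forall k: ~(f(m) = k)


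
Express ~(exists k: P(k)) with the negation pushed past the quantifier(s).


¬(forall x: φ) = exists x: ¬φ, and ¬(exists x: φ) = forall x: ¬φ.
Apply to the existential statement.

forall k: ~(P(k))


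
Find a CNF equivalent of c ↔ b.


Step 1: Rewrite c ↔ b as (c → b) ∧ (b → c).
Step 2: Rewrite each implication as a disjunction.

((¬c) ∨ b) ∧ ((¬b) ∨ c)


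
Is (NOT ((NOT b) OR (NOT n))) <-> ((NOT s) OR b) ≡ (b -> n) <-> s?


Compare truth tables:
b | n | s | φ | ψ
-----------------
F | F | F | F | F
T | F | F | F | T
F | T | F | F | F
T | T | F | T | F
F | F | T | T | T
T | F | T | F | F
F | T | T | T | T
T | T | T | T | T
They differ at row 2 (b=T, n=F, s=F): φ=F but ψ=T.

No, they are not logically equivalent.


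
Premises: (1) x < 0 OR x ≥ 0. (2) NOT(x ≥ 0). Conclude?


Disjunctive syllogism: from (P ∨ Q) and ¬P, infer Q.
One disjunct, 'x ≥ 0', is ruled out; the other must hold.

x < 0


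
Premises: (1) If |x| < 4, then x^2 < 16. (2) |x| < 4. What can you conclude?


Modus ponens: from (P → Q) and P, infer Q.
P = '|x| < 4' is asserted, and P → Q holds, so Q follows.

x^2 < 16.


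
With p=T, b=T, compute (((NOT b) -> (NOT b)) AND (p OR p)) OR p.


Substitute p=T, b=T:
NOT b = F
NOT b = F
(NOT b) -> (NOT b) = F -> F = T
p OR p = T OR T = T
((NOT b) -> (NOT b)) AND (p OR p) = T AND T = T
(((NOT b) -> (NOT b)) AND (p OR p)) OR p = T OR T = T

T


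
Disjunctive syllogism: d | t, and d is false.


Disjunctive syllogism: from (P ∨ Q) and ¬P, infer Q.
One disjunct, 'd', is ruled out; the other must hold.

t


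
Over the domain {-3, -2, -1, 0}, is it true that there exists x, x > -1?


Evaluate the predicate on each element: -3:F, -2:F, -1:F, 0:T.
Witness x = 0 satisfies the predicate.

T


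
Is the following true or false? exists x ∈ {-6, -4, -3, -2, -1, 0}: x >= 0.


Evaluate the predicate on each element: -6:False, -4:False, -3:False, -2:False, -1:False, 0:True.
Witness x = 0 satisfies the predicate.

True


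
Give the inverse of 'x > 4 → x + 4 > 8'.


The inverse of (P → Q) is (¬P → ¬Q). It is equivalent to the converse, not to the original.
Here P = 'x > 4' and Q = 'x + 4 > 8'.

If not (x > 4), then not (x + 4 > 8).


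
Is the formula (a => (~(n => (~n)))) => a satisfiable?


Search for a satisfying assignment over {a, n}.
Try a=True, n=False: the formula evaluates to True.
A satisfying assignment exists.

Satisfiable.


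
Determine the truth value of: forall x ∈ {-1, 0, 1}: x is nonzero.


Evaluate the predicate on each element: -1:True, 0:False, 1:True.
Counterexample x = 0 fails the predicate.

False


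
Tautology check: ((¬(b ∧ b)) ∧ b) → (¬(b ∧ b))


Build the truth table over {b}:
b | φ
-----
F | T
T | T
Every row evaluates to true.

Yes, it is a tautology.


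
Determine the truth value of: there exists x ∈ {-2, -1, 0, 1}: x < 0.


Evaluate the predicate on each element: -2:T, -1:T, 0:F, 1:F.
Witness x = -2 satisfies the predicate.

T


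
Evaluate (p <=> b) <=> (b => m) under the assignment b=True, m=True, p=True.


Substitute b=True, m=True, p=True:
p <=> b = True <=> True = True
b => m = True => True = True
(p <=> b) <=> (b => m) = True <=> True = True

True


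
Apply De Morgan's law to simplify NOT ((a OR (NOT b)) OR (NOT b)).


De Morgan: the negation of a disjunction is the conjunction of the negations.
Distribute NOT across OR, flipping it to AND, and negate each literal.

((NOT a) AND b) AND b


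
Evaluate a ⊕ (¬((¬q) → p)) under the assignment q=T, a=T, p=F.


Substitute q=T, a=T, p=F:
¬q = F
(¬q) → p = F → F = T
¬((¬q) → p) = F
a ⊕ (¬((¬q) → p)) = T ⊕ F = T

T


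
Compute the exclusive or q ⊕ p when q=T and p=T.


Exclusive or is true when exactly one operand is true.
Substitute: q=T, p=T.
T ⊕ T evaluates to F.

F


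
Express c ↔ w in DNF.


Step 1: c ↔ w is true exactly when both agree: (c ∧ w) ∨ (¬c ∧ ¬w).

(c ∧ w) ∨ ((¬c) ∧ (¬w))


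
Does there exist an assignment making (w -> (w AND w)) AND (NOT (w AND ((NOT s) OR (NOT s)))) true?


Search for a satisfying assignment over {s, w}.
Try s=F, w=F: the formula evaluates to T.
A satisfying assignment exists.

Satisfiable.


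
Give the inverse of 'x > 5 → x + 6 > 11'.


The inverse of (P → Q) is (¬P → ¬Q). It is equivalent to the converse, not to the original.
Here P = 'x > 5' and Q = 'x + 6 > 11'.

If not (x > 5), then not (x + 6 > 11).


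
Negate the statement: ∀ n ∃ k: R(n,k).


Negation flips each quantifier (∀↔∃) and negates the inner predicate.
¬(∀ n ∃ k: φ) = ∃ n ∀ k: ¬φ.

∃ n ∀ k: ¬(R(n,k))


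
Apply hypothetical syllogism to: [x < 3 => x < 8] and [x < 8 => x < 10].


Hypothetical syllogism: from (P → Q) and (Q → R), infer (P → R).
Chain the two implications through the shared middle term 'x < 8'.

x < 3 => x < 10


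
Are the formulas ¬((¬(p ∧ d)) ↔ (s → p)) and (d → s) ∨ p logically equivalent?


Compare truth tables:
d | p | s | φ | ψ
-----------------
F | F | F | F | T
T | F | F | F | F
F | T | F | F | T
T | T | F | T | T
F | F | T | T | T
T | F | T | T | T
F | T | T | F | T
T | T | T | T | T
They differ at row 1 (d=F, p=F, s=F): φ=F but ψ=T.

No, they are not logically equivalent.


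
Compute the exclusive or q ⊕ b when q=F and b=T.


Exclusive or is true when exactly one operand is true.
Substitute: q=F, b=T.
F ⊕ T evaluates to T.

T


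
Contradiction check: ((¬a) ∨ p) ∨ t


Truth table over {a, p, t}:
a | p | t | φ
-------------
F | F | F | T
T | F | F | F
F | T | F | T
T | T | F | T
F | F | T | T
T | F | T | T
F | T | T | T
T | T | T | T
Satisfying assignment at row 1: a=F, p=F, t=F gives T.

No, it is not a contradiction.


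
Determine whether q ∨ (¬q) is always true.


Build the truth table over {q}:
q | φ
-----
F | T
T | T
Every row evaluates to true.

Yes, it is a tautology.


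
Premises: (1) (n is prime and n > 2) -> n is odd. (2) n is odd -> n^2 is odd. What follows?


Hypothetical syllogism: from (P → Q) and (Q → R), infer (P → R).
Chain the two implications through the shared middle term 'n is odd'.

(n is prime and n > 2) -> n^2 is odd


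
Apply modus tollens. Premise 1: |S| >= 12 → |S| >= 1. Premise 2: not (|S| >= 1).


Modus tollens: from (P → Q) and ¬Q, infer ¬P.
Q = '|S| >= 1' is denied; since P → Q, P must also fail.

Not (|S| >= 12).


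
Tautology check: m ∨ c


Build the truth table over {c, m}:
c | m | φ
---------
F | F | F
T | F | T
F | T | T
T | T | T
Counterexample at row 1: with c=F, m=F, the formula is F.

No, it is not a tautology.


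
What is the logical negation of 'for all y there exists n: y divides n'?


Negation flips each quantifier (∀↔∃) and negates the inner predicate.
¬(for all y there exists n: φ) = there exists y for all n: ¬φ.

there exists y for all n: NOT(y divides n)


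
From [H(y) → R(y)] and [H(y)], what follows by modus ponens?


Modus ponens: from (P → Q) and P, infer Q.
P = 'H(y)' is asserted, and P → Q holds, so Q follows.

R(y).


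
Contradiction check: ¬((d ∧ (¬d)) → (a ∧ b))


Truth table over {a, b, d}:
a | b | d | φ
-------------
F | F | F | F
T | F | F | F
F | T | F | F
T | T | F | F
F | F | T | F
T | F | T | F
F | T | T | F
T | T | T | F
Every row is false.

Yes, it is a contradiction.


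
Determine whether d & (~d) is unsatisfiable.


Truth table over {d}:
d | φ
-----
False | False
True | False
Every row is false.

Yes, it is a contradiction.


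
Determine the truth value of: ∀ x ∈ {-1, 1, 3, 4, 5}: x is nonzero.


Evaluate the predicate on each element: -1:T, 1:T, 3:T, 4:T, 5:T.
Every element satisfies the predicate.

T


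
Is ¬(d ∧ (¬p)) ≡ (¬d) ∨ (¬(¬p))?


Compare truth tables:
d | p | φ | ψ
-------------
F | F | T | T
T | F | F | F
F | T | T | T
T | T | T | T
The columns φ and ψ agree on every row.

Yes, they are logically equivalent.


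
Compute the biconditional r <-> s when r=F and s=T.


Biconditional is true when both operands have the same truth value.
Substitute: r=F, s=T.
F <-> T evaluates to F.

F


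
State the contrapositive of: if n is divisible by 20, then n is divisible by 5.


The contrapositive of (P → Q) is (¬Q → ¬P); it is logically equivalent to the original.
Here P = 'n is divisible by 20' and Q = 'n is divisible by 5'.

If not (n is divisible by 5), then not (n is divisible by 20).


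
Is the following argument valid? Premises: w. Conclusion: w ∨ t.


This matches the form of disjunction introduction: the conclusion follows in every model of the premises.

Valid.


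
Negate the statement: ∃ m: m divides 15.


¬(∀ x: φ) = ∃ x: ¬φ, and ¬(∃ x: φ) = ∀ x: ¬φ.
Apply to the existential statement.

∀ m: ¬(m divides 15)


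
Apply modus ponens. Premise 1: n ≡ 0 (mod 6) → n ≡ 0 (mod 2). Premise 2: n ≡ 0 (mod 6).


Modus ponens: from (P → Q) and P, infer Q.
P = 'n ≡ 0 (mod 6)' is asserted, and P → Q holds, so Q follows.

n ≡ 0 (mod 2).


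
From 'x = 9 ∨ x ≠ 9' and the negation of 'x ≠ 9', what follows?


Disjunctive syllogism: from (P ∨ Q) and ¬P, infer Q.
One disjunct, 'x ≠ 9', is ruled out; the other must hold.

x = 9


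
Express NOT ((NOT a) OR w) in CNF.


Step 1: Apply De Morgan: ¬((¬a) ∨ w) = ¬(¬a) ∧ ¬w.
Step 2: Eliminate any double negations (¬¬X = X).

a AND (NOT w)


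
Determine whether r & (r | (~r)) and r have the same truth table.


Compare truth tables:
r | φ | ψ
---------
False | False | False
True | True | True
The columns φ and ψ agree on every row.

Yes, they are logically equivalent.


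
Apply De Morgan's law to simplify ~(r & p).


De Morgan: the negation of a conjunction is the disjunction of the negations.
Distribute ~ across &, flipping it to |, and negate each literal.

(~r) | (~p)


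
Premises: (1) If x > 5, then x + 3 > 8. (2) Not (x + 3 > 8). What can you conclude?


Modus tollens: from (P → Q) and ¬Q, infer ¬P.
Q = 'x + 3 > 8' is denied; since P → Q, P must also fail.

Not (x > 5).


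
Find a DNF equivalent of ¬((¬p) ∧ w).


Step 1: Apply De Morgan: ¬((¬p) ∧ w) = ¬(¬p) ∨ ¬w.
Step 2: Eliminate any double negations (¬¬X = X).

p ∨ (¬w)


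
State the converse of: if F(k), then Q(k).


The converse of (P → Q) is (Q → P). It is not in general equivalent to the original.
Here P = 'F(k)' and Q = 'Q(k)'.

If Q(k), then F(k).


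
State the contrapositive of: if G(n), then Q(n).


The contrapositive of (P → Q) is (¬Q → ¬P); it is logically equivalent to the original.
Here P = 'G(n)' and Q = 'Q(n)'.

If not (Q(n)), then not (G(n)).


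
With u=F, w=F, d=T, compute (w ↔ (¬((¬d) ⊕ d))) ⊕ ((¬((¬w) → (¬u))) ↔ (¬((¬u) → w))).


Substitute u=F, w=F, d=T:
… (earlier sub-steps elided)
w ↔ (¬((¬d) ⊕ d)) = F ↔ F = T
¬w = T
¬u = T
(¬w) → (¬u) = T → T = T
¬((¬w) → (¬u)) = F
¬u = T
(¬u) → w = T → F = F
¬((¬u) → w) = T
(¬((¬w) → (¬u))) ↔ (¬((¬u) → w)) = F ↔ T = F
(w ↔ (¬((¬d) ⊕ d))) ⊕ ((¬((¬w) → (¬u))) ↔ (¬((¬u) → w))) = T ⊕ F = T

T


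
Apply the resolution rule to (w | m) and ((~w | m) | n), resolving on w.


The clauses contain complementary literals w and ~w.
Resolution eliminates this pair and disjoins the remaining literals (merging duplicates).

(m | n)


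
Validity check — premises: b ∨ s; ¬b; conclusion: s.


This matches the form of disjunctive syllogism: the conclusion follows in every model of the premises.

Valid.


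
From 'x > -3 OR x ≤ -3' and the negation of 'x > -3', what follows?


Disjunctive syllogism: from (P ∨ Q) and ¬P, infer Q.
One disjunct, 'x > -3', is ruled out; the other must hold.

x ≤ -3


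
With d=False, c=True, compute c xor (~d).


Substitute d=False, c=True:
~d = True
c xor (~d) = True xor True = False

False
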